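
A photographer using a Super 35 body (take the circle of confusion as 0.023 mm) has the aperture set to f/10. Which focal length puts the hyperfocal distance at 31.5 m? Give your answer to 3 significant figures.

85.0 mm

From H = f²/(N·c) + f, with f ≪ H: f ≈ √(H·N·c) = √(31500 × 10 × 0.023) = √7245.0 ≈ 85.12 mm.
Exact: f² + N·c·f − N·c·H = 0 ⇒ f = (−N·c + √((N·c)² + 4·N·c·H))/2 = (−0.23 + √28980)/2 ≈ 85.003 mm ≈ 85.0 mm.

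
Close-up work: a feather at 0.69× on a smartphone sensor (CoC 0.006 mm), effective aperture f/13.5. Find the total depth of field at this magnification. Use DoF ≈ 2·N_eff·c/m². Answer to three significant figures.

0.340 mm

At magnification m, DoF ≈ 2·N_eff·c/m² = 2 × 13.5 × 0.006 / 0.69² = 0.162 / 0.4761 ≈ 0.34 mm.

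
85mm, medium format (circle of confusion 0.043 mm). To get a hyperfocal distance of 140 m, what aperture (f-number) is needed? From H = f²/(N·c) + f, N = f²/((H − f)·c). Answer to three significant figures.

Rearrange H = f²/(N·c) + f for N: N = f² / ((H − f)·c).
N = 85² / ((140000 − 85) × 0.043) = 7225 / 6016 ≈ 1.20.

f/1.20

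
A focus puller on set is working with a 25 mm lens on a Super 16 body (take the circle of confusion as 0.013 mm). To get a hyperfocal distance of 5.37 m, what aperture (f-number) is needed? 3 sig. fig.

Rearrange H = f²/(N·c) + f for N: N = f² / ((H − f)·c).
N = 25² / ((5370 − 25) × 0.013) = 625 / 69.48 ≈ 8.99.

f/8.99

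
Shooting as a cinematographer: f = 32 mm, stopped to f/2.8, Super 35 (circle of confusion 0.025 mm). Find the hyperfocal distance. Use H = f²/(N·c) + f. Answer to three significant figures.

14.7 m

Hyperfocal distance H = f²/(N·c) + f = 32²/(2.8 × 0.025) + 32 = 1024/0.07 + 32 ≈ 14660.6 mm ≈ 14.7 m.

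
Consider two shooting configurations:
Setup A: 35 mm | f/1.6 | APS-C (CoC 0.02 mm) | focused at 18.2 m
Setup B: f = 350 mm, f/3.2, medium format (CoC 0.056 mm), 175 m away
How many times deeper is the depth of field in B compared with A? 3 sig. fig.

Setup A: H = 35²/(1.6×0.02) + 35 ≈ 38316.2 mm; DoF = Df − Dn = 34635 − 12343 ≈ 22292 mm.
Setup B: H = 350²/(3.2×0.056) + 350 ≈ 683943.7 mm; DoF = Df − Dn = 235053 − 139388 ≈ 95665 mm.
Ratio = 95665 / 22292 ≈ 4.29.

4.29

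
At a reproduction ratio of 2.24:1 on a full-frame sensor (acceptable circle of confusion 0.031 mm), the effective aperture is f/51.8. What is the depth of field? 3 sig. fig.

At magnification m, DoF ≈ 2·N_eff·c/m² = 2 × 51.8 × 0.031 / 2.24² = 3.212 / 5.018 ≈ 0.64 mm.

0.640 mm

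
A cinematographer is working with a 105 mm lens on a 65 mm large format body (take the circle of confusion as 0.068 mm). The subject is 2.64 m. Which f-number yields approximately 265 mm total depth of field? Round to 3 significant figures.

f/3.20

Write h = H − f = f²/(N·c). The thin-lens limits are Dn = s·h/(h + (s−f)) and Df = s·h/(h − (s−f)), so DoF = Df − Dn = 2·s·(s−f)·h / (h² − (s−f)²).
That is a quadratic in h: DoF·h² − 2·s·(s−f)·h − DoF·(s−f)² = 0 ⇒ h = (s−f)·(s + √(s² + DoF²)) / DoF = 2535 × (2640 + √(2640² + 265²)) / 265 = 2535 × (2640 + 2653.27) / 265 ≈ 50636 mm.
Then N = f²/(c·h) = 105² / (0.068 × 50636) = 11025 / 3443.2 ≈ 3.20.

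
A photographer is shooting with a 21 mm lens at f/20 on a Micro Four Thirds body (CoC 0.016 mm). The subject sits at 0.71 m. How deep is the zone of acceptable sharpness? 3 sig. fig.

Hyperfocal distance H = f²/(N·c) + f = 21²/(20 × 0.016) + 21 = 441/0.32 + 21 ≈ 1399.1 mm ≈ 1.399 m.
Near limit Dn = s·(H − f)/(H + s − 2f) = 710 × (1399.1 − 21) / (1399.1 + 710 − 2 × 21) = 710 × 1378.1 / 2067.1 ≈ 473.35 mm.
Far limit Df = s·(H − f)/(H − s) = 710 × (1399.1 − 21) / (1399.1 − 710) = 710 × 1378.1 / 689.1 ≈ 1419.87 mm.
Depth of field = Df − Dn = 1419.87 − 473.35 ≈ 946.52 mm ≈ 0.947 m.

0.947 m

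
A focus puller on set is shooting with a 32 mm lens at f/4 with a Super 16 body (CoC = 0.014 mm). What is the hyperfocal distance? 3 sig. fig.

Hyperfocal distance H = f²/(N·c) + f = 32²/(4 × 0.014) + 32 = 1024/0.056 + 32 ≈ 18317.7 mm ≈ 18.3 m.

18.3 m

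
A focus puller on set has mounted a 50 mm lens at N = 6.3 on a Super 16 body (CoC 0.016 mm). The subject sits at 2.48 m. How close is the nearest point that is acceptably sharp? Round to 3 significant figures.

Hyperfocal distance H = f²/(N·c) + f = 50²/(6.3 × 0.016) + 50 = 2500/0.1008 + 50 ≈ 24851.6 mm ≈ 24.85 m.
Near limit Dn = s·(H − f)/(H + s − 2f) = 2480 × (24851.6 − 50) / (24851.6 + 2480 − 2 × 50) = 2480 × 24801.6 / 27231.6 ≈ 2258.7 mm ≈ 2.26 m.

2.26 m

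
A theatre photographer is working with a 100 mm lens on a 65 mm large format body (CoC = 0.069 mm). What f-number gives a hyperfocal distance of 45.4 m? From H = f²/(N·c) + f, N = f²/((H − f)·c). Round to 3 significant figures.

Rearrange H = f²/(N·c) + f for N: N = f² / ((H − f)·c).
N = 100² / ((45400 − 100) × 0.069) = 10000 / 3126 ≈ 3.20.

f/3.20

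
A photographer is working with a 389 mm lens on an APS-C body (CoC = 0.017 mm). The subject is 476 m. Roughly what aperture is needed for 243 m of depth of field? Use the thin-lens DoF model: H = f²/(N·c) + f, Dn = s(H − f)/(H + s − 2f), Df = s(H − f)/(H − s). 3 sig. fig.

f/4.50

Write h = H − f = f²/(N·c). The thin-lens limits are Dn = s·h/(h + (s−f)) and Df = s·h/(h − (s−f)), so DoF = Df − Dn = 2·s·(s−f)·h / (h² − (s−f)²).
That is a quadratic in h: DoF·h² − 2·s·(s−f)·h − DoF·(s−f)² = 0 ⇒ h = (s−f)·(s + √(s² + DoF²)) / DoF = 475611 × (476000 + √(476000² + 243000²)) / 243000 = 475611 × (476000 + 534439) / 243000 ≈ 1977679 mm.
Then N = f²/(c·h) = 389² / (0.017 × 1977679) = 151321 / 33621 ≈ 4.50.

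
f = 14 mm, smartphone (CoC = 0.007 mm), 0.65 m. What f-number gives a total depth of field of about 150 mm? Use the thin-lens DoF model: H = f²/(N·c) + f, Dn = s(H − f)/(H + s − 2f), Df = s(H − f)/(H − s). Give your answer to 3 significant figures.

Write h = H − f = f²/(N·c). The thin-lens limits are Dn = s·h/(h + (s−f)) and Df = s·h/(h − (s−f)), so DoF = Df − Dn = 2·s·(s−f)·h / (h² − (s−f)²).
That is a quadratic in h: DoF·h² − 2·s·(s−f)·h − DoF·(s−f)² = 0 ⇒ h = (s−f)·(s + √(s² + DoF²)) / DoF = 636 × (650 + √(650² + 150²)) / 150 = 636 × (650 + 667.083) / 150 ≈ 5584.4 mm.
Then N = f²/(c·h) = 14² / (0.007 × 5584.4) = 196 / 39.091 ≈ 5.01.

f/5.01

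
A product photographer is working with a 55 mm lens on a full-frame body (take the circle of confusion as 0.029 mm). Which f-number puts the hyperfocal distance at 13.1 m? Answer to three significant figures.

f/8

Rearrange H = f²/(N·c) + f for N: N = f² / ((H − f)·c).
N = 55² / ((13100 − 55) × 0.029) = 3025 / 378.3 ≈ 8.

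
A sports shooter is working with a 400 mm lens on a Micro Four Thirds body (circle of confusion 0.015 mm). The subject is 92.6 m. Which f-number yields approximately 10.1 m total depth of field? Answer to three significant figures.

Write h = H − f = f²/(N·c). The thin-lens limits are Dn = s·h/(h + (s−f)) and Df = s·h/(h − (s−f)), so DoF = Df − Dn = 2·s·(s−f)·h / (h² − (s−f)²).
That is a quadratic in h: DoF·h² − 2·s·(s−f)·h − DoF·(s−f)² = 0 ⇒ h = (s−f)·(s + √(s² + DoF²)) / DoF = 92200 × (92600 + √(92600² + 10100²)) / 10100 = 92200 × (92600 + 93149.2) / 10100 ≈ 1695651 mm.
Then N = f²/(c·h) = 400² / (0.015 × 1695651) = 160000 / 25435 ≈ 6.29.

f/6.29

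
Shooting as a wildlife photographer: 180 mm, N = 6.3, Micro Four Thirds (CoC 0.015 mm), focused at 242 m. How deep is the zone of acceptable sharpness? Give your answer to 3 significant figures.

Hyperfocal distance H = f²/(N·c) + f = 180²/(6.3 × 0.015) + 180 = 32400/0.0945 + 180 ≈ 343037.1 mm ≈ 343.0 m.
Near limit Dn = s·(H − f)/(H + s − 2f) = 242000 × (343037.1 − 180) / (343037.1 + 242000 − 2 × 180) = 242000 × 342857.1 / 584677.1 ≈ 141910 mm.
Far limit Df = s·(H − f)/(H − s) = 242000 × (343037.1 − 180) / (343037.1 − 242000) = 242000 × 342857.1 / 101037.1 ≈ 821197 mm.
Depth of field = Df − Dn = 821197 − 141910 ≈ 679287 mm ≈ 679 m.

679 m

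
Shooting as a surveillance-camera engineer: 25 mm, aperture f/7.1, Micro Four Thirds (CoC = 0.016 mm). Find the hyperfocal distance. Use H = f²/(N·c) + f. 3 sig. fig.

Hyperfocal distance H = f²/(N·c) + f = 25²/(7.1 × 0.016) + 25 = 625/0.1136 + 25 ≈ 5526.8 mm ≈ 5.53 m.

5.53 m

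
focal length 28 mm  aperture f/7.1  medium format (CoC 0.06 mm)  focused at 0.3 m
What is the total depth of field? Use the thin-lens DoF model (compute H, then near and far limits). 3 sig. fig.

Hyperfocal distance H = f²/(N·c) + f = 28²/(7.1 × 0.06) + 28 = 784/0.426 + 28 ≈ 1868.4 mm ≈ 1.868 m.
Near limit Dn = s·(H − f)/(H + s − 2f) = 300 × (1868.4 − 28) / (1868.4 + 300 − 2 × 28) = 300 × 1840.4 / 2112.4 ≈ 261.371 mm.
Far limit Df = s·(H − f)/(H − s) = 300 × (1868.4 − 28) / (1868.4 − 300) = 300 × 1840.4 / 1568.4 ≈ 352.028 mm.
Depth of field = Df − Dn = 352.028 − 261.371 ≈ 90.657 mm.

90.7 mm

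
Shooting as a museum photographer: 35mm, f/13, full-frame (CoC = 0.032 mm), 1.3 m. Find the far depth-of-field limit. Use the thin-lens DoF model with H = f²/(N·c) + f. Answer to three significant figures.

Hyperfocal distance H = f²/(N·c) + f = 35²/(13 × 0.032) + 35 = 1225/0.416 + 35 ≈ 2979.7 mm ≈ 2.980 m.
Far limit Df = s·(H − f)/(H − s) = 1300 × (2979.7 − 35) / (2979.7 − 1300) = 1300 × 2944.7 / 1679.7 ≈ 2279.0 mm ≈ 2.28 m.

2.28 m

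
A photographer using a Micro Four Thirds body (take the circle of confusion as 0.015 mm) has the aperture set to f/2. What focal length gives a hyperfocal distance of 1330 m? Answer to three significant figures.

From H = f²/(N·c) + f, with f ≪ H: f ≈ √(H·N·c) = √(1330000 × 2 × 0.015) = √39900 ≈ 199.7 mm.
The +f correction barely moves this — solving exactly, f² + N·c·f − N·c·H = 0 ⇒ f = (−N·c + √((N·c)² + 4·N·c·H))/2 = (−0.03 + √159600)/2 ≈ 199.73 mm, so f ≈ 200 mm.

200 mm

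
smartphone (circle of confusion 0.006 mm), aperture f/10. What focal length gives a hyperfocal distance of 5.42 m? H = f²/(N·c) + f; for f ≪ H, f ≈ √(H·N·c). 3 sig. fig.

18.0 mm

From H = f²/(N·c) + f, with f ≪ H: f ≈ √(H·N·c) = √(5420 × 10 × 0.006) = √325.20 ≈ 18.03 mm.
The +f correction barely moves this — solving exactly, f² + N·c·f − N·c·H = 0 ⇒ f = (−N·c + √((N·c)² + 4·N·c·H))/2 = (−0.06 + √1300.8)/2 ≈ 18.003 mm, so f ≈ 18.0 mm.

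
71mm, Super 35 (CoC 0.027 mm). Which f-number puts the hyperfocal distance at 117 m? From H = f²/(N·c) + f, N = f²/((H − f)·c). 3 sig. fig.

Rearrange H = f²/(N·c) + f for N: N = f² / ((H − f)·c).
N = 71² / ((117000 − 71) × 0.027) = 5041 / 3157 ≈ 1.60.

f/1.60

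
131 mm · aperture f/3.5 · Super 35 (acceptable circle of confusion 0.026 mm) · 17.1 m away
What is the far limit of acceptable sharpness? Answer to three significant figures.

Hyperfocal distance H = f²/(N·c) + f = 131²/(3.5 × 0.026) + 131 = 17161/0.091 + 131 ≈ 188713.4 mm ≈ 188.7 m.
Far limit Df = s·(H − f)/(H − s) = 17100 × (188713.4 − 131) / (188713.4 − 17100) = 17100 × 188582.4 / 171613.4 ≈ 18791 mm ≈ 18.8 m.

18.8 m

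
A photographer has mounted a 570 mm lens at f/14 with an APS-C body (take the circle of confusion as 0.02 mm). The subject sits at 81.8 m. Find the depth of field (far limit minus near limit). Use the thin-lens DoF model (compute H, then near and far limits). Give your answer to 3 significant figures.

11.5 m

Hyperfocal distance H = f²/(N·c) + f = 570²/(14 × 0.02) + 570 = 324900/0.28 + 570 ≈ 1160927.1 mm ≈ 1161 m.
Near limit Dn = s·(H − f)/(H + s − 2f) = 81800 × (1160927.1 − 570) / (1160927.1 + 81800 − 2 × 570) = 81800 × 1160357.1 / 1241587.1 ≈ 76448 mm.
Far limit Df = s·(H − f)/(H − s) = 81800 × (1160927.1 − 570) / (1160927.1 − 81800) = 81800 × 1160357.1 / 1079127.1 ≈ 87957 mm.
Depth of field = Df − Dn = 87957 − 76448 ≈ 11509 mm ≈ 11.5 m.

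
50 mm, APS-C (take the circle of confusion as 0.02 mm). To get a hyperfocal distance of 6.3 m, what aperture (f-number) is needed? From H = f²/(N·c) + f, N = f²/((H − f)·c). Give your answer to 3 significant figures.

f/20

Rearrange H = f²/(N·c) + f for N: N = f² / ((H − f)·c).
N = 50² / ((6300 − 50) × 0.02) = 2500 / 125.0 ≈ 20.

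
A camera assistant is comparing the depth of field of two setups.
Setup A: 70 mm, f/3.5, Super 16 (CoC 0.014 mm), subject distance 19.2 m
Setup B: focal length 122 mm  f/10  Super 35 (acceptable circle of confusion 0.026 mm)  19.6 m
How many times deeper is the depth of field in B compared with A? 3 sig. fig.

Setup A: H = 70²/(3.5×0.014) + 70 ≈ 100070.0 mm; DoF = Df − Dn = 23741.8 − 16116.8 ≈ 7625.0 mm.
Setup B: H = 122²/(10×0.026) + 122 ≈ 57368.2 mm; DoF = Df − Dn = 29708 − 14624 ≈ 15084 mm.
Ratio = 15084 / 7625.0 ≈ 1.98.

1.98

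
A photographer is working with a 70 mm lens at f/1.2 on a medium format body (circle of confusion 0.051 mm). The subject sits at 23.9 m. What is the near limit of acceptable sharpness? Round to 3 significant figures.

18.4 m

Hyperfocal distance H = f²/(N·c) + f = 70²/(1.2 × 0.051) + 70 = 4900/0.0612 + 70 ≈ 80135.4 mm ≈ 80.14 m.
Near limit Dn = s·(H − f)/(H + s − 2f) = 23900 × (80135.4 − 70) / (80135.4 + 23900 − 2 × 70) = 23900 × 80065.4 / 103895.4 ≈ 18418 mm ≈ 18.4 m.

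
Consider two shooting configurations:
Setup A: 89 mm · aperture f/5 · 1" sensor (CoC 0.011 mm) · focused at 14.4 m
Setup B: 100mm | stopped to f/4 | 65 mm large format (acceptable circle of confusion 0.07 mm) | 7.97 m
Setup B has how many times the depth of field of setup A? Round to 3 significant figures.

1.28

Setup A: H = 89²/(5×0.011) + 89 ≈ 144107.2 mm; DoF = Df − Dn = 15988.8 − 13098.4 ≈ 2890.4 mm.
Setup B: H = 100²/(4×0.07) + 100 ≈ 35814.3 mm; DoF = Df − Dn = 10222.7 − 6530.9 ≈ 3691.8 mm.
Ratio = 3691.8 / 2890.4 ≈ 1.28.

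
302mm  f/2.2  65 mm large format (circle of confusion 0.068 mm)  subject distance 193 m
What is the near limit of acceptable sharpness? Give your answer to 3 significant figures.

147 m

Hyperfocal distance H = f²/(N·c) + f = 302²/(2.2 × 0.068) + 302 = 91204/0.1496 + 302 ≈ 609954.4 mm ≈ 610.0 m.
Near limit Dn = s·(H − f)/(H + s − 2f) = 193000 × (609954.4 − 302) / (609954.4 + 193000 − 2 × 302) = 193000 × 609652.4 / 802350.4 ≈ 146648 mm ≈ 147 m.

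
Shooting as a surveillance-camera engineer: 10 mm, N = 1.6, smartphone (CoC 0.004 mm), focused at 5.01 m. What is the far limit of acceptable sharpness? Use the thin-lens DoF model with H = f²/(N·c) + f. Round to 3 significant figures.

Hyperfocal distance H = f²/(N·c) + f = 10²/(1.6 × 0.004) + 10 = 100/0.0064 + 10 ≈ 15635.0 mm ≈ 15.63 m.
Far limit Df = s·(H − f)/(H − s) = 5010 × (15635.0 − 10) / (15635.0 − 5010) = 5010 × 15625.0 / 10625.0 ≈ 7367.6 mm ≈ 7.37 m.

7.37 m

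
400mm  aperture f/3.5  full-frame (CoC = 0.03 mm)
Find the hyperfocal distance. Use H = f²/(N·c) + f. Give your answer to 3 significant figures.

Hyperfocal distance H = f²/(N·c) + f = 400²/(3.5 × 0.03) + 400 = 160000/0.105 + 400 ≈ 1524209.5 mm ≈ 1520 m.

1520 m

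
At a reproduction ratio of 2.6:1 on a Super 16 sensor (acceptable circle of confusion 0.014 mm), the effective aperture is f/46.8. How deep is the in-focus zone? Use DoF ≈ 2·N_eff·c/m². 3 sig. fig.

At magnification m, DoF ≈ 2·N_eff·c/m² = 2 × 46.8 × 0.014 / 2.6² = 1.31 / 6.76 ≈ 0.194 mm.

0.194 mm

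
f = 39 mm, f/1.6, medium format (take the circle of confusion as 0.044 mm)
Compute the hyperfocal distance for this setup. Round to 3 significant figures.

21.6 m

Hyperfocal distance H = f²/(N·c) + f = 39²/(1.6 × 0.044) + 39 = 1521/0.0704 + 39 ≈ 21644.1 mm ≈ 21.6 m.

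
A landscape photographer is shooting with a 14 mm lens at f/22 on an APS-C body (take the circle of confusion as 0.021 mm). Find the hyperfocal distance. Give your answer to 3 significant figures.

Hyperfocal distance H = f²/(N·c) + f = 14²/(22 × 0.021) + 14 = 196/0.462 + 14 ≈ 438.2 mm ≈ 0.438 m.

438 mm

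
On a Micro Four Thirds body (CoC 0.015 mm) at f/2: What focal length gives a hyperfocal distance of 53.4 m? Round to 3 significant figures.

40.0 mm

From H = f²/(N·c) + f, with f ≪ H: f ≈ √(H·N·c) = √(53400 × 2 × 0.015) = √1602.0 ≈ 40.02 mm.
The +f correction barely moves this — solving exactly, f² + N·c·f − N·c·H = 0 ⇒ f = (−N·c + √((N·c)² + 4·N·c·H))/2 = (−0.03 + √6408.0)/2 ≈ 40.010 mm, so f ≈ 40.0 mm.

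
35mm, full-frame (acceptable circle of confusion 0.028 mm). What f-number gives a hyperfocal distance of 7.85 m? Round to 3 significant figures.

Rearrange H = f²/(N·c) + f for N: N = f² / ((H − f)·c).
N = 35² / ((7850 − 35) × 0.028) = 1225 / 218.8 ≈ 5.60.

f/5.60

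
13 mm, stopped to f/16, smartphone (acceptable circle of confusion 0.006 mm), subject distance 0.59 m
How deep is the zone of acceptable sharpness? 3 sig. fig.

433 mm

Hyperfocal distance H = f²/(N·c) + f = 13²/(16 × 0.006) + 13 = 169/0.096 + 13 ≈ 1773.4 mm ≈ 1.773 m.
Near limit Dn = s·(H − f)/(H + s − 2f) = 590 × (1773.4 − 13) / (1773.4 + 590 − 2 × 13) = 590 × 1760.4 / 2337.4 ≈ 444.36 mm.
Far limit Df = s·(H − f)/(H − s) = 590 × (1773.4 − 13) / (1773.4 − 590) = 590 × 1760.4 / 1183.4 ≈ 877.67 mm.
Depth of field = Df − Dn = 877.67 − 444.36 ≈ 433.31 mm.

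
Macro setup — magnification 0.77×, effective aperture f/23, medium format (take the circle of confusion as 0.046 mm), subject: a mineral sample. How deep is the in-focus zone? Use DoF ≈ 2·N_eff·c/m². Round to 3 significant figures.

3.57 mm

At magnification m, DoF ≈ 2·N_eff·c/m² = 2 × 23 × 0.046 / 0.77² = 2.116 / 0.5929 ≈ 3.57 mm.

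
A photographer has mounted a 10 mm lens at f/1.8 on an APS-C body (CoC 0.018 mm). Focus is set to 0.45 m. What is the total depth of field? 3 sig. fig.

131 mm

Hyperfocal distance H = f²/(N·c) + f = 10²/(1.8 × 0.018) + 10 = 100/0.0324 + 10 ≈ 3096.4 mm ≈ 3.096 m.
Near limit Dn = s·(H − f)/(H + s − 2f) = 450 × (3096.4 − 10) / (3096.4 + 450 − 2 × 10) = 450 × 3086.4 / 3526.4 ≈ 393.85 mm.
Far limit Df = s·(H − f)/(H − s) = 450 × (3096.4 − 10) / (3096.4 − 450) = 450 × 3086.4 / 2646.4 ≈ 524.82 mm.
Depth of field = Df − Dn = 524.82 − 393.85 ≈ 130.97 mm.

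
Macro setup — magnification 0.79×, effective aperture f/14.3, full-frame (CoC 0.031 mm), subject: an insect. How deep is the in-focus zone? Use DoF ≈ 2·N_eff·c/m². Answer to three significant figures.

1.42 mm

At magnification m, DoF ≈ 2·N_eff·c/m² = 2 × 14.3 × 0.031 / 0.79² = 0.8866 / 0.6241 ≈ 1.42 mm.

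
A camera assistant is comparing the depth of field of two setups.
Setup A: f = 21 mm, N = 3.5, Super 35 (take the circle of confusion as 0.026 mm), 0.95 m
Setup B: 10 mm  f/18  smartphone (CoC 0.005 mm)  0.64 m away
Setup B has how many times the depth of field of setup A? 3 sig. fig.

2.83

Setup A: H = 21²/(3.5×0.026) + 21 ≈ 4867.2 mm; DoF = Df − Dn = 1175.30 − 797.18 ≈ 378.12 mm.
Setup B: H = 10²/(18×0.005) + 10 ≈ 1121.1 mm; DoF = Df − Dn = 1478.1 − 408.4 ≈ 1069.7 mm.
Ratio = 1069.7 / 378.12 ≈ 2.83.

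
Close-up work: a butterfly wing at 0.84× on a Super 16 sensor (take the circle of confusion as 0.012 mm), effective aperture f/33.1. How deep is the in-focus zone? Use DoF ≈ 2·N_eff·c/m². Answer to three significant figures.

1.13 mm

At magnification m, DoF ≈ 2·N_eff·c/m² = 2 × 33.1 × 0.012 / 0.84² = 0.7944 / 0.7056 ≈ 1.13 mm.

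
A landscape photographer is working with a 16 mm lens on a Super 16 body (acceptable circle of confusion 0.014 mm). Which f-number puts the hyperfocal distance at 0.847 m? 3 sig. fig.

f/22

Rearrange H = f²/(N·c) + f for N: N = f² / ((H − f)·c).
N = 16² / ((847 − 16) × 0.014) = 256 / 11.63 ≈ 22.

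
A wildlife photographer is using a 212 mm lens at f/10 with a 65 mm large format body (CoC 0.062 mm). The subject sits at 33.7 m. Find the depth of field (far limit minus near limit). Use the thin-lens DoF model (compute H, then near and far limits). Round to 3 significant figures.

Hyperfocal distance H = f²/(N·c) + f = 212²/(10 × 0.062) + 212 = 44944/0.62 + 212 ≈ 72702.3 mm ≈ 72.70 m.
Near limit Dn = s·(H − f)/(H + s − 2f) = 33700 × (72702.3 − 212) / (72702.3 + 33700 − 2 × 212) = 33700 × 72490.3 / 105978.3 ≈ 23051 mm.
Far limit Df = s·(H − f)/(H − s) = 33700 × (72702.3 − 212) / (72702.3 − 33700) = 33700 × 72490.3 / 39002.3 ≈ 62635 mm.
Depth of field = Df − Dn = 62635 − 23051 ≈ 39584 mm ≈ 39.6 m.

39.6 m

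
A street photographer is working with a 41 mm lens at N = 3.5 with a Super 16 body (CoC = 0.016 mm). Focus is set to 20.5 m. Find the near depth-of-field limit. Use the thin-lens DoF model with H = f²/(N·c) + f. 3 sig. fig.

Hyperfocal distance H = f²/(N·c) + f = 41²/(3.5 × 0.016) + 41 = 1681/0.056 + 41 ≈ 30058.9 mm ≈ 30.06 m.
Near limit Dn = s·(H − f)/(H + s − 2f) = 20500 × (30058.9 − 41) / (30058.9 + 20500 − 2 × 41) = 20500 × 30017.9 / 50476.9 ≈ 12191 mm ≈ 12.2 m.

12.2 m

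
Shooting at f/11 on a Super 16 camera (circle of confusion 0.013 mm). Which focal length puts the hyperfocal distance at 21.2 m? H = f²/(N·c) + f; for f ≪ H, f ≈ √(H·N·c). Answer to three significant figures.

From H = f²/(N·c) + f, with f ≪ H: f ≈ √(H·N·c) = √(21200 × 11 × 0.013) = √3031.6 ≈ 55.06 mm.
Exact: f² + N·c·f − N·c·H = 0 ⇒ f = (−N·c + √((N·c)² + 4·N·c·H))/2 = (−0.143 + √12126)/2 ≈ 54.989 mm ≈ 55.0 mm.

55.0 mm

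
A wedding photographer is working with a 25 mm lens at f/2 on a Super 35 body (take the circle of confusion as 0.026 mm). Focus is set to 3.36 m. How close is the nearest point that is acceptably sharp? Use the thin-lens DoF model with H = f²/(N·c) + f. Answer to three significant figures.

Hyperfocal distance H = f²/(N·c) + f = 25²/(2 × 0.026) + 25 = 625/0.052 + 25 ≈ 12044.2 mm ≈ 12.04 m.
Near limit Dn = s·(H − f)/(H + s − 2f) = 3360 × (12044.2 − 25) / (12044.2 + 3360 − 2 × 25) = 3360 × 12019.2 / 15354.2 ≈ 2630.2 mm ≈ 2.63 m.

2.63 m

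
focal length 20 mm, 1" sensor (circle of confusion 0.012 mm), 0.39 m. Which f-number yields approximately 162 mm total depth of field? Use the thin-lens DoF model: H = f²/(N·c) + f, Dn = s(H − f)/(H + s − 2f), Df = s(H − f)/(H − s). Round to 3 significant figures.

Write h = H − f = f²/(N·c). The thin-lens limits are Dn = s·h/(h + (s−f)) and Df = s·h/(h − (s−f)), so DoF = Df − Dn = 2·s·(s−f)·h / (h² − (s−f)²).
That is a quadratic in h: DoF·h² − 2·s·(s−f)·h − DoF·(s−f)² = 0 ⇒ h = (s−f)·(s + √(s² + DoF²)) / DoF = 370 × (390 + √(390² + 162²)) / 162 = 370 × (390 + 422.308) / 162 ≈ 1855.3 mm.
Then N = f²/(c·h) = 20² / (0.012 × 1855.3) = 400 / 22.263 ≈ 18.

f/18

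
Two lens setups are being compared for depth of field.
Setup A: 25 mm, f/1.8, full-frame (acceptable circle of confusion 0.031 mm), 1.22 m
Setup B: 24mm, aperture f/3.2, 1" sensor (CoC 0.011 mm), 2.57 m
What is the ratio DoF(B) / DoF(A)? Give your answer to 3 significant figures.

3.11

Setup A: H = 25²/(1.8×0.031) + 25 ≈ 11225.7 mm; DoF = Df − Dn = 1365.71 − 1102.39 ≈ 263.32 mm.
Setup B: H = 24²/(3.2×0.011) + 24 ≈ 16387.6 mm; DoF = Df − Dn = 3043.54 − 2223.97 ≈ 819.57 mm.
Ratio = 819.57 / 263.32 ≈ 3.11.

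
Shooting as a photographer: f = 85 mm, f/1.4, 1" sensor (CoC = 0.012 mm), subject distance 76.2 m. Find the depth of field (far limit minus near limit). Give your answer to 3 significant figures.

Hyperfocal distance H = f²/(N·c) + f = 85²/(1.4 × 0.012) + 85 = 7225/0.0168 + 85 ≈ 430144.5 mm ≈ 430.1 m.
Near limit Dn = s·(H − f)/(H + s − 2f) = 76200 × (430144.5 − 85) / (430144.5 + 76200 − 2 × 85) = 76200 × 430059.5 / 506174.5 ≈ 64742 mm.
Far limit Df = s·(H − f)/(H − s) = 76200 × (430144.5 − 85) / (430144.5 − 76200) = 76200 × 430059.5 / 353944.5 ≈ 92587 mm.
Depth of field = Df − Dn = 92587 − 64742 ≈ 27845 mm ≈ 27.8 m.

27.8 m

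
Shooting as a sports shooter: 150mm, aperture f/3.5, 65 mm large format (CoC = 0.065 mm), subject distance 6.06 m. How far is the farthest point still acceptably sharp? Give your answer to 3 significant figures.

Hyperfocal distance H = f²/(N·c) + f = 150²/(3.5 × 0.065) + 150 = 22500/0.2275 + 150 ≈ 99051.1 mm ≈ 99.05 m.
Far limit Df = s·(H − f)/(H − s) = 6060 × (99051.1 − 150) / (99051.1 − 6060) = 6060 × 98901.1 / 92991.1 ≈ 6445.1 mm ≈ 6.45 m.

6.45 m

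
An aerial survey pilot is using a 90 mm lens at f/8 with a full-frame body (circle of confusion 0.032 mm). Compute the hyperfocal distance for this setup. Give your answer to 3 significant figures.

Hyperfocal distance H = f²/(N·c) + f = 90²/(8 × 0.032) + 90 = 8100/0.256 + 90 ≈ 31730.6 mm ≈ 31.7 m.

31.7 m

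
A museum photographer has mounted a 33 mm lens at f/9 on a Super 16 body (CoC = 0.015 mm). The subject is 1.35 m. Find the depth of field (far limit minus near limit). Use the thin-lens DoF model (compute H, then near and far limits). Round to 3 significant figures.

Hyperfocal distance H = f²/(N·c) + f = 33²/(9 × 0.015) + 33 = 1089/0.135 + 33 ≈ 8099.7 mm ≈ 8.100 m.
Near limit Dn = s·(H − f)/(H + s − 2f) = 1350 × (8099.7 − 33) / (8099.7 + 1350 − 2 × 33) = 1350 × 8066.7 / 9383.7 ≈ 1160.53 mm.
Far limit Df = s·(H − f)/(H − s) = 1350 × (8099.7 − 33) / (8099.7 − 1350) = 1350 × 8066.7 / 6749.7 ≈ 1613.41 mm.
Depth of field = Df − Dn = 1613.41 − 1160.53 ≈ 452.88 mm.

453 mm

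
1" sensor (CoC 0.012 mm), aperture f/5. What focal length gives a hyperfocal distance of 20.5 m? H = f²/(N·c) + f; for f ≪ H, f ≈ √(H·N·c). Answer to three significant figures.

From H = f²/(N·c) + f, with f ≪ H: f ≈ √(H·N·c) = √(20500 × 5 × 0.012) = √1230.0 ≈ 35.07 mm.
Exact: f² + N·c·f − N·c·H = 0 ⇒ f = (−N·c + √((N·c)² + 4·N·c·H))/2 = (−0.06 + √4920.0)/2 ≈ 35.041 mm ≈ 35.0 mm.

35.0 mm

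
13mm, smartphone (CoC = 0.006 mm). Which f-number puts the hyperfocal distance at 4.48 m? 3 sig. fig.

Rearrange H = f²/(N·c) + f for N: N = f² / ((H − f)·c).
N = 13² / ((4480 − 13) × 0.006) = 169 / 26.80 ≈ 6.31.

f/6.31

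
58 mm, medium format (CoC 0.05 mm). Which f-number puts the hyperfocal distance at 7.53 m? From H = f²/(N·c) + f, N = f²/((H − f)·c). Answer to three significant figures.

Rearrange H = f²/(N·c) + f for N: N = f² / ((H − f)·c).
N = 58² / ((7530 − 58) × 0.05) = 3364 / 373.6 ≈ 9.

f/9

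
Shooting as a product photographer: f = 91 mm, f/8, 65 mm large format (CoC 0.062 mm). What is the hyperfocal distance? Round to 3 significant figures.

Hyperfocal distance H = f²/(N·c) + f = 91²/(8 × 0.062) + 91 = 8281/0.496 + 91 ≈ 16786.6 mm ≈ 16.8 m.

16.8 m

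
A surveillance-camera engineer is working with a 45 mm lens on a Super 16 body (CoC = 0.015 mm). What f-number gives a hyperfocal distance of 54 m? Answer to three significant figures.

Rearrange H = f²/(N·c) + f for N: N = f² / ((H − f)·c).
N = 45² / ((54000 − 45) × 0.015) = 2025 / 809.3 ≈ 2.50.

f/2.50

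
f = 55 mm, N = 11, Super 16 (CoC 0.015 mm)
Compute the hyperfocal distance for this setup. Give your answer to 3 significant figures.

18.4 m

Hyperfocal distance H = f²/(N·c) + f = 55²/(11 × 0.015) + 55 = 3025/0.165 + 55 ≈ 18388.3 mm ≈ 18.4 m.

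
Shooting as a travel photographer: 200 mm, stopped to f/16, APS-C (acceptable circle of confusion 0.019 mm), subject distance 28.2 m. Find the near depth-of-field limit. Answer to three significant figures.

Hyperfocal distance H = f²/(N·c) + f = 200²/(16 × 0.019) + 200 = 40000/0.304 + 200 ≈ 131778.9 mm ≈ 131.8 m.
Near limit Dn = s·(H − f)/(H + s − 2f) = 28200 × (131778.9 − 200) / (131778.9 + 28200 − 2 × 200) = 28200 × 131578.9 / 159578.9 ≈ 23252 mm ≈ 23.3 m.

23.3 m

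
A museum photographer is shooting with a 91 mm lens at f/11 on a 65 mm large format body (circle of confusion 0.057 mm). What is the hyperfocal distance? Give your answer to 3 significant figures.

Hyperfocal distance H = f²/(N·c) + f = 91²/(11 × 0.057) + 91 = 8281/0.627 + 91 ≈ 13298.3 mm ≈ 13.3 m.

13.3 m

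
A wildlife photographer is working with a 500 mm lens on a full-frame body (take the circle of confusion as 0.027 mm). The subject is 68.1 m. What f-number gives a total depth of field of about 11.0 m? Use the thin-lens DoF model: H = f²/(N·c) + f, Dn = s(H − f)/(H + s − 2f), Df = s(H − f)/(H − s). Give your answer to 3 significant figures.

Write h = H − f = f²/(N·c). The thin-lens limits are Dn = s·h/(h + (s−f)) and Df = s·h/(h − (s−f)), so DoF = Df − Dn = 2·s·(s−f)·h / (h² − (s−f)²).
That is a quadratic in h: DoF·h² − 2·s·(s−f)·h − DoF·(s−f)² = 0 ⇒ h = (s−f)·(s + √(s² + DoF²)) / DoF = 67600 × (68100 + √(68100² + 11000²)) / 11000 = 67600 × (68100 + 68982.7) / 11000 ≈ 842435 mm.
Then N = f²/(c·h) = 500² / (0.027 × 842435) = 250000 / 22746 ≈ 11.

f/11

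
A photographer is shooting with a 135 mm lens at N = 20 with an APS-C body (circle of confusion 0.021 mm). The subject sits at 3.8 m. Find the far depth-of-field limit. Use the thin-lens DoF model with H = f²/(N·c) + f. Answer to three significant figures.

Hyperfocal distance H = f²/(N·c) + f = 135²/(20 × 0.021) + 135 = 18225/0.42 + 135 ≈ 43527.9 mm ≈ 43.53 m.
Far limit Df = s·(H − f)/(H − s) = 3800 × (43527.9 − 135) / (43527.9 − 3800) = 3800 × 43392.9 / 39727.9 ≈ 4150.6 mm ≈ 4.15 m.

4.15 m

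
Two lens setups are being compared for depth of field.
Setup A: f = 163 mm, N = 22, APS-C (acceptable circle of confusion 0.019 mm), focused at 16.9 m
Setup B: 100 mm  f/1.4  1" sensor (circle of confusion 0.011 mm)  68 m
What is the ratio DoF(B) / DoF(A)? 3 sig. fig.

Setup A: H = 163²/(22×0.019) + 163 ≈ 63725.2 mm; DoF = Df − Dn = 22940.7 − 13377.5 ≈ 9563.2 mm.
Setup B: H = 100²/(1.4×0.011) + 100 ≈ 649450.6 mm; DoF = Df − Dn = 75941 − 61563 ≈ 14378 mm.
Ratio = 14378 / 9563.2 ≈ 1.50.

1.50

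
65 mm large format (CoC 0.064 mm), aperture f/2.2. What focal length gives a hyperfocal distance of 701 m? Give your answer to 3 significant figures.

From H = f²/(N·c) + f, with f ≪ H: f ≈ √(H·N·c) = √(701000 × 2.2 × 0.064) = √98701 ≈ 314.2 mm.
The +f correction barely moves this — solving exactly, f² + N·c·f − N·c·H = 0 ⇒ f = (−N·c + √((N·c)² + 4·N·c·H))/2 = (−0.1408 + √394803)/2 ≈ 314.10 mm, so f ≈ 314 mm.

314 mm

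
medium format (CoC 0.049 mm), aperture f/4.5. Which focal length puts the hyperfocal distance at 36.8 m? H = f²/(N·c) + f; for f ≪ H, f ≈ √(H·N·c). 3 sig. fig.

From H = f²/(N·c) + f, with f ≪ H: f ≈ √(H·N·c) = √(36800 × 4.5 × 0.049) = √8114.4 ≈ 90.08 mm.
Exact: f² + N·c·f − N·c·H = 0 ⇒ f = (−N·c + √((N·c)² + 4·N·c·H))/2 = (−0.2205 + √32458)/2 ≈ 89.970 mm ≈ 90.0 mm.

90.0 mm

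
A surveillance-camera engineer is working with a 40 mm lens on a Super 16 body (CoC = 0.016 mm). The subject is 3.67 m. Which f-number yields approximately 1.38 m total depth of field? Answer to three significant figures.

f/5.01

Write h = H − f = f²/(N·c). The thin-lens limits are Dn = s·h/(h + (s−f)) and Df = s·h/(h − (s−f)), so DoF = Df − Dn = 2·s·(s−f)·h / (h² − (s−f)²).
That is a quadratic in h: DoF·h² − 2·s·(s−f)·h − DoF·(s−f)² = 0 ⇒ h = (s−f)·(s + √(s² + DoF²)) / DoF = 3630 × (3670 + √(3670² + 1380²)) / 1380 = 3630 × (3670 + 3920.88) / 1380 ≈ 19967 mm.
Then N = f²/(c·h) = 40² / (0.016 × 19967) = 1600 / 319.48 ≈ 5.01.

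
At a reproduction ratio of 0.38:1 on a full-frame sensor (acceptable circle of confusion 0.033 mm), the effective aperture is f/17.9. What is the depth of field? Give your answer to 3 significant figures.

At magnification m, DoF ≈ 2·N_eff·c/m² = 2 × 17.9 × 0.033 / 0.38² = 1.181 / 0.1444 ≈ 8.18 mm.

8.18 mm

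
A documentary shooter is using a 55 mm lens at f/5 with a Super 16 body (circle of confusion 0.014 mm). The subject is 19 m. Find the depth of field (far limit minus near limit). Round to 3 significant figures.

Hyperfocal distance H = f²/(N·c) + f = 55²/(5 × 0.014) + 55 = 3025/0.07 + 55 ≈ 43269.3 mm ≈ 43.27 m.
Near limit Dn = s·(H − f)/(H + s − 2f) = 19000 × (43269.3 − 55) / (43269.3 + 19000 − 2 × 55) = 19000 × 43214.3 / 62159.3 ≈ 13209 mm.
Far limit Df = s·(H − f)/(H − s) = 19000 × (43269.3 − 55) / (43269.3 − 19000) = 19000 × 43214.3 / 24269.3 ≈ 33832 mm.
Depth of field = Df − Dn = 33832 − 13209 ≈ 20623 mm ≈ 20.6 m.

20.6 m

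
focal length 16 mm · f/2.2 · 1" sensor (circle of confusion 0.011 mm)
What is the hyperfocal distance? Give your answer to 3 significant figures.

10.6 m

Hyperfocal distance H = f²/(N·c) + f = 16²/(2.2 × 0.011) + 16 = 256/0.0242 + 16 ≈ 10594.5 mm ≈ 10.6 m.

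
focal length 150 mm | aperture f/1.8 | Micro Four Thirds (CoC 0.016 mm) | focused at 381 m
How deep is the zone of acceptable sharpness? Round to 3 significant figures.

Hyperfocal distance H = f²/(N·c) + f = 150²/(1.8 × 0.016) + 150 = 22500/0.0288 + 150 ≈ 781400.0 mm ≈ 781.4 m.
Near limit Dn = s·(H − f)/(H + s − 2f) = 381000 × (781400.0 − 150) / (781400.0 + 381000 − 2 × 150) = 381000 × 781250.0 / 1162100.0 ≈ 256137 mm.
Far limit Df = s·(H − f)/(H − s) = 381000 × (781400.0 − 150) / (781400.0 − 381000) = 381000 × 781250.0 / 400400.0 ≈ 743397 mm.
Depth of field = Df − Dn = 743397 − 256137 ≈ 487260 mm ≈ 487 m.

487 m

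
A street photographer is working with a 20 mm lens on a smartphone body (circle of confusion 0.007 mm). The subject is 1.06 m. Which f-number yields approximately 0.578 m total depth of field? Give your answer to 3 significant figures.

Write h = H − f = f²/(N·c). The thin-lens limits are Dn = s·h/(h + (s−f)) and Df = s·h/(h − (s−f)), so DoF = Df − Dn = 2·s·(s−f)·h / (h² − (s−f)²).
That is a quadratic in h: DoF·h² − 2·s·(s−f)·h − DoF·(s−f)² = 0 ⇒ h = (s−f)·(s + √(s² + DoF²)) / DoF = 1040 × (1060 + √(1060² + 578²)) / 578 = 1040 × (1060 + 1207.35) / 578 ≈ 4079.7 mm.
Then N = f²/(c·h) = 20² / (0.007 × 4079.7) = 400 / 28.558 ≈ 14.

f/14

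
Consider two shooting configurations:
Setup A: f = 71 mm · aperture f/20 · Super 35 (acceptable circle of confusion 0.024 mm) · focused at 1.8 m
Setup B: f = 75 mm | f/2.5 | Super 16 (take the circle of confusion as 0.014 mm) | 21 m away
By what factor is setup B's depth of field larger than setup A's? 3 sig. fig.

Setup A: H = 71²/(20×0.024) + 71 ≈ 10573.1 mm; DoF = Df − Dn = 2154.74 − 1545.55 ≈ 609.19 mm.
Setup B: H = 75²/(2.5×0.014) + 75 ≈ 160789.3 mm; DoF = Df − Dn = 24143.5 − 18580.8 ≈ 5562.7 mm.
Ratio = 5562.7 / 609.19 ≈ 9.13.

9.13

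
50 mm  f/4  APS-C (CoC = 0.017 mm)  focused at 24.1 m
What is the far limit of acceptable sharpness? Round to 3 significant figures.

69.7 m

Hyperfocal distance H = f²/(N·c) + f = 50²/(4 × 0.017) + 50 = 2500/0.068 + 50 ≈ 36814.7 mm ≈ 36.81 m.
Far limit Df = s·(H − f)/(H − s) = 24100 × (36814.7 − 50) / (36814.7 − 24100) = 24100 × 36764.7 / 12714.7 ≈ 69685 mm ≈ 69.7 m.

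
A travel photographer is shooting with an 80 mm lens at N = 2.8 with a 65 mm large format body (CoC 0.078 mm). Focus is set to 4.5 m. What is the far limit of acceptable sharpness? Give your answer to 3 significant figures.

Hyperfocal distance H = f²/(N·c) + f = 80²/(2.8 × 0.078) + 80 = 6400/0.2184 + 80 ≈ 29384.0 mm ≈ 29.38 m.
Far limit Df = s·(H − f)/(H − s) = 4500 × (29384.0 − 80) / (29384.0 − 4500) = 4500 × 29304.0 / 24884.0 ≈ 5299.3 mm ≈ 5.30 m.

5.30 m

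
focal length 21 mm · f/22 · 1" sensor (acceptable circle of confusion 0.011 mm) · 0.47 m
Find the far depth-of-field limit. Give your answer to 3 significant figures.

0.624 m

Hyperfocal distance H = f²/(N·c) + f = 21²/(22 × 0.011) + 21 = 441/0.242 + 21 ≈ 1843.3 mm ≈ 1.843 m.
Far limit Df = s·(H − f)/(H − s) = 470 × (1843.3 − 21) / (1843.3 − 470) = 470 × 1822.3 / 1373.3 ≈ 623.66 mm ≈ 0.624 m.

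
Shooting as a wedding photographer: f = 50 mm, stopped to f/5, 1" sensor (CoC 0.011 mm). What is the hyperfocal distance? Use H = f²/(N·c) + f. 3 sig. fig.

45.5 m

Hyperfocal distance H = f²/(N·c) + f = 50²/(5 × 0.011) + 50 = 2500/0.055 + 50 ≈ 45504.5 mm ≈ 45.5 m.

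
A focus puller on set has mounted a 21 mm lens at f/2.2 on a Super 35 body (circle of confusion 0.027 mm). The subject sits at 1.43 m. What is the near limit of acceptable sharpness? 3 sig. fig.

1.20 m

Hyperfocal distance H = f²/(N·c) + f = 21²/(2.2 × 0.027) + 21 = 441/0.0594 + 21 ≈ 7445.2 mm ≈ 7.445 m.
Near limit Dn = s·(H − f)/(H + s − 2f) = 1430 × (7445.2 − 21) / (7445.2 + 1430 − 2 × 21) = 1430 × 7424.2 / 8833.2 ≈ 1201.9 mm ≈ 1.20 m.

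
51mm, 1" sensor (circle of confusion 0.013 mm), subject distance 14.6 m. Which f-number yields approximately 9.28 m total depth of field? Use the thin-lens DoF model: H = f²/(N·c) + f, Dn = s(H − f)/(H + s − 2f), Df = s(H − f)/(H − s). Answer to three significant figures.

Write h = H − f = f²/(N·c). The thin-lens limits are Dn = s·h/(h + (s−f)) and Df = s·h/(h − (s−f)), so DoF = Df − Dn = 2·s·(s−f)·h / (h² − (s−f)²).
That is a quadratic in h: DoF·h² − 2·s·(s−f)·h − DoF·(s−f)² = 0 ⇒ h = (s−f)·(s + √(s² + DoF²)) / DoF = 14549 × (14600 + √(14600² + 9280²)) / 9280 = 14549 × (14600 + 17299.7) / 9280 ≈ 50012 mm.
Then N = f²/(c·h) = 51² / (0.013 × 50012) = 2601 / 650.15 ≈ 4.

f/4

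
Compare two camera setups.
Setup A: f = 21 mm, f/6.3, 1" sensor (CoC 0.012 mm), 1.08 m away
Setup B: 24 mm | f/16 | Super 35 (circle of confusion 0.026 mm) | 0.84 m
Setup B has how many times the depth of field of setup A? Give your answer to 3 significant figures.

3.74

Setup A: H = 21²/(6.3×0.012) + 21 ≈ 5854.3 mm; DoF = Df − Dn = 1319.56 − 914.06 ≈ 405.50 mm.
Setup B: H = 24²/(16×0.026) + 24 ≈ 1408.6 mm; DoF = Df − Dn = 2045.5 − 528.5 ≈ 1517.0 mm.
Ratio = 1517.0 / 405.50 ≈ 3.74.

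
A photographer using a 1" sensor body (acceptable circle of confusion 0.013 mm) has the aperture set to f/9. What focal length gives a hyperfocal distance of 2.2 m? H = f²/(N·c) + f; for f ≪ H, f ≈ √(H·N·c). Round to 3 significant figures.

16.0 mm

From H = f²/(N·c) + f, with f ≪ H: f ≈ √(H·N·c) = √(2200 × 9 × 0.013) = √257.40 ≈ 16.04 mm.
The +f correction barely moves this — solving exactly, f² + N·c·f − N·c·H = 0 ⇒ f = (−N·c + √((N·c)² + 4·N·c·H))/2 = (−0.117 + √1029.6)/2 ≈ 15.985 mm, so f ≈ 16.0 mm.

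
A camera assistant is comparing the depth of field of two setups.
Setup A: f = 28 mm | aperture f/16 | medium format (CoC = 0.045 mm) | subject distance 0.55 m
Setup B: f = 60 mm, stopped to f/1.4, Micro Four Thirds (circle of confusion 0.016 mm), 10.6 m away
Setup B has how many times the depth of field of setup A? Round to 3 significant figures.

Setup A: H = 28²/(16×0.045) + 28 ≈ 1116.9 mm; DoF = Df − Dn = 1056.45 − 371.78 ≈ 684.67 mm.
Setup B: H = 60²/(1.4×0.016) + 60 ≈ 160774.3 mm; DoF = Df − Dn = 11344.0 − 9947.6 ≈ 1396.4 mm.
Ratio = 1396.4 / 684.67 ≈ 2.04.

2.04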